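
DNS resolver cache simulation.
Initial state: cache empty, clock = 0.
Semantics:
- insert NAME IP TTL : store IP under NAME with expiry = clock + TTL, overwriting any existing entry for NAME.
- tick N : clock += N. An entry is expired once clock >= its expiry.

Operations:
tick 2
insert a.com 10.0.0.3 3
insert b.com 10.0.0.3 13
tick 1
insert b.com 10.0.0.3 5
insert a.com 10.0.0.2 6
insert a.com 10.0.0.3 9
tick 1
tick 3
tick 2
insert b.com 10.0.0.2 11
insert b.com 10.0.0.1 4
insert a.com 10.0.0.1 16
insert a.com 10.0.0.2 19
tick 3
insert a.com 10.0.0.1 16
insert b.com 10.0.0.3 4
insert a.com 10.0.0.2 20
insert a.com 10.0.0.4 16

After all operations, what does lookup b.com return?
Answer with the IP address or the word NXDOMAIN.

Op 1: tick 2 -> clock=2.
Op 2: insert a.com -> 10.0.0.3 (expiry=2+3=5). clock=2
Op 3: insert b.com -> 10.0.0.3 (expiry=2+13=15). clock=2
Op 4: tick 1 -> clock=3.
Op 5: insert b.com -> 10.0.0.3 (expiry=3+5=8). clock=3
Op 6: insert a.com -> 10.0.0.2 (expiry=3+6=9). clock=3
Op 7: insert a.com -> 10.0.0.3 (expiry=3+9=12). clock=3
Op 8: tick 1 -> clock=4.
Op 9: tick 3 -> clock=7.
Op 10: tick 2 -> clock=9. purged={b.com}
Op 11: insert b.com -> 10.0.0.2 (expiry=9+11=20). clock=9
Op 12: insert b.com -> 10.0.0.1 (expiry=9+4=13). clock=9
Op 13: insert a.com -> 10.0.0.1 (expiry=9+16=25). clock=9
Op 14: insert a.com -> 10.0.0.2 (expiry=9+19=28). clock=9
Op 15: tick 3 -> clock=12.
Op 16: insert a.com -> 10.0.0.1 (expiry=12+16=28). clock=12
Op 17: insert b.com -> 10.0.0.3 (expiry=12+4=16). clock=12
Op 18: insert a.com -> 10.0.0.2 (expiry=12+20=32). clock=12
Op 19: insert a.com -> 10.0.0.4 (expiry=12+16=28). clock=12
lookup b.com: present, ip=10.0.0.3 expiry=16 > clock=12

Answer: 10.0.0.3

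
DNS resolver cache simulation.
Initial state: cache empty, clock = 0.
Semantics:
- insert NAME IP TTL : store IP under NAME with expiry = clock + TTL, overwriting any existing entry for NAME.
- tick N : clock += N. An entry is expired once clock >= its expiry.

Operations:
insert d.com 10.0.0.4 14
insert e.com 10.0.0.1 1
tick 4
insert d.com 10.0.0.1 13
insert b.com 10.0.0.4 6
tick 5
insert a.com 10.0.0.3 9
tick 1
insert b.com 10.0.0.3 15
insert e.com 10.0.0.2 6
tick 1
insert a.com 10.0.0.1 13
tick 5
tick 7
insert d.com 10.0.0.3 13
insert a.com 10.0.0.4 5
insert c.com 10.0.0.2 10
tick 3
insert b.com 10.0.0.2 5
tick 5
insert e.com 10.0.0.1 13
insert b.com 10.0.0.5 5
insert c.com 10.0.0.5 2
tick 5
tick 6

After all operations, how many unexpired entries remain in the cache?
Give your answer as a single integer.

Op 1: insert d.com -> 10.0.0.4 (expiry=0+14=14). clock=0
Op 2: insert e.com -> 10.0.0.1 (expiry=0+1=1). clock=0
Op 3: tick 4 -> clock=4. purged={e.com}
Op 4: insert d.com -> 10.0.0.1 (expiry=4+13=17). clock=4
Op 5: insert b.com -> 10.0.0.4 (expiry=4+6=10). clock=4
Op 6: tick 5 -> clock=9.
Op 7: insert a.com -> 10.0.0.3 (expiry=9+9=18). clock=9
Op 8: tick 1 -> clock=10. purged={b.com}
Op 9: insert b.com -> 10.0.0.3 (expiry=10+15=25). clock=10
Op 10: insert e.com -> 10.0.0.2 (expiry=10+6=16). clock=10
Op 11: tick 1 -> clock=11.
Op 12: insert a.com -> 10.0.0.1 (expiry=11+13=24). clock=11
Op 13: tick 5 -> clock=16. purged={e.com}
Op 14: tick 7 -> clock=23. purged={d.com}
Op 15: insert d.com -> 10.0.0.3 (expiry=23+13=36). clock=23
Op 16: insert a.com -> 10.0.0.4 (expiry=23+5=28). clock=23
Op 17: insert c.com -> 10.0.0.2 (expiry=23+10=33). clock=23
Op 18: tick 3 -> clock=26. purged={b.com}
Op 19: insert b.com -> 10.0.0.2 (expiry=26+5=31). clock=26
Op 20: tick 5 -> clock=31. purged={a.com,b.com}
Op 21: insert e.com -> 10.0.0.1 (expiry=31+13=44). clock=31
Op 22: insert b.com -> 10.0.0.5 (expiry=31+5=36). clock=31
Op 23: insert c.com -> 10.0.0.5 (expiry=31+2=33). clock=31
Op 24: tick 5 -> clock=36. purged={b.com,c.com,d.com}
Op 25: tick 6 -> clock=42.
Final cache (unexpired): {e.com} -> size=1

Answer: 1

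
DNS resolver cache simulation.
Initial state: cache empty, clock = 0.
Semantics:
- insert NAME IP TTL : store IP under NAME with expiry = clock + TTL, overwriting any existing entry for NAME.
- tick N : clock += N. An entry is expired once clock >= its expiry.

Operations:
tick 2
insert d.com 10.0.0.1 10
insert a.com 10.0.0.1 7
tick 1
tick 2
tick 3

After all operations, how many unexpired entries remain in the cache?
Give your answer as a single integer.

Answer: 2

Derivation:
Op 1: tick 2 -> clock=2.
Op 2: insert d.com -> 10.0.0.1 (expiry=2+10=12). clock=2
Op 3: insert a.com -> 10.0.0.1 (expiry=2+7=9). clock=2
Op 4: tick 1 -> clock=3.
Op 5: tick 2 -> clock=5.
Op 6: tick 3 -> clock=8.
Final cache (unexpired): {a.com,d.com} -> size=2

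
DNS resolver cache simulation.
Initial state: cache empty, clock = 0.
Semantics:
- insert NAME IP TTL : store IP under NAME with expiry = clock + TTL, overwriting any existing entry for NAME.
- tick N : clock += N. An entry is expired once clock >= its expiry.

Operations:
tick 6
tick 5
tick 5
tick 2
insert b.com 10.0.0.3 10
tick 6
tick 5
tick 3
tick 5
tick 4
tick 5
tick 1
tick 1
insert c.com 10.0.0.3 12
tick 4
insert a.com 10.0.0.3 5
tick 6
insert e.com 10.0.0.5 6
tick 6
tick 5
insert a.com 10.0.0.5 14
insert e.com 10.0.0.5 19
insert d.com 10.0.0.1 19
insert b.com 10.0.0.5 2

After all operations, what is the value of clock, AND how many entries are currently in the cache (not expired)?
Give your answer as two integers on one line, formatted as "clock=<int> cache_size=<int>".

Op 1: tick 6 -> clock=6.
Op 2: tick 5 -> clock=11.
Op 3: tick 5 -> clock=16.
Op 4: tick 2 -> clock=18.
Op 5: insert b.com -> 10.0.0.3 (expiry=18+10=28). clock=18
Op 6: tick 6 -> clock=24.
Op 7: tick 5 -> clock=29. purged={b.com}
Op 8: tick 3 -> clock=32.
Op 9: tick 5 -> clock=37.
Op 10: tick 4 -> clock=41.
Op 11: tick 5 -> clock=46.
Op 12: tick 1 -> clock=47.
Op 13: tick 1 -> clock=48.
Op 14: insert c.com -> 10.0.0.3 (expiry=48+12=60). clock=48
Op 15: tick 4 -> clock=52.
Op 16: insert a.com -> 10.0.0.3 (expiry=52+5=57). clock=52
Op 17: tick 6 -> clock=58. purged={a.com}
Op 18: insert e.com -> 10.0.0.5 (expiry=58+6=64). clock=58
Op 19: tick 6 -> clock=64. purged={c.com,e.com}
Op 20: tick 5 -> clock=69.
Op 21: insert a.com -> 10.0.0.5 (expiry=69+14=83). clock=69
Op 22: insert e.com -> 10.0.0.5 (expiry=69+19=88). clock=69
Op 23: insert d.com -> 10.0.0.1 (expiry=69+19=88). clock=69
Op 24: insert b.com -> 10.0.0.5 (expiry=69+2=71). clock=69
Final clock = 69
Final cache (unexpired): {a.com,b.com,d.com,e.com} -> size=4

Answer: clock=69 cache_size=4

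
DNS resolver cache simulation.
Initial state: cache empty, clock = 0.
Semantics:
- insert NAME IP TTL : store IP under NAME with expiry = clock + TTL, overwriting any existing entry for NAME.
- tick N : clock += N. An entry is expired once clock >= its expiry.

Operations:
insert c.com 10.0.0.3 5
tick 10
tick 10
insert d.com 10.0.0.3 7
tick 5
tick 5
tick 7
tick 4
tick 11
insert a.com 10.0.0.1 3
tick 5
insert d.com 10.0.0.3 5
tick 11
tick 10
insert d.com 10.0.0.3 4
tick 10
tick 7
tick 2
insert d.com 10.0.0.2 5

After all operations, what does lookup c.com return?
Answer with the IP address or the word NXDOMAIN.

Op 1: insert c.com -> 10.0.0.3 (expiry=0+5=5). clock=0
Op 2: tick 10 -> clock=10. purged={c.com}
Op 3: tick 10 -> clock=20.
Op 4: insert d.com -> 10.0.0.3 (expiry=20+7=27). clock=20
Op 5: tick 5 -> clock=25.
Op 6: tick 5 -> clock=30. purged={d.com}
Op 7: tick 7 -> clock=37.
Op 8: tick 4 -> clock=41.
Op 9: tick 11 -> clock=52.
Op 10: insert a.com -> 10.0.0.1 (expiry=52+3=55). clock=52
Op 11: tick 5 -> clock=57. purged={a.com}
Op 12: insert d.com -> 10.0.0.3 (expiry=57+5=62). clock=57
Op 13: tick 11 -> clock=68. purged={d.com}
Op 14: tick 10 -> clock=78.
Op 15: insert d.com -> 10.0.0.3 (expiry=78+4=82). clock=78
Op 16: tick 10 -> clock=88. purged={d.com}
Op 17: tick 7 -> clock=95.
Op 18: tick 2 -> clock=97.
Op 19: insert d.com -> 10.0.0.2 (expiry=97+5=102). clock=97
lookup c.com: not in cache (expired or never inserted)

Answer: NXDOMAIN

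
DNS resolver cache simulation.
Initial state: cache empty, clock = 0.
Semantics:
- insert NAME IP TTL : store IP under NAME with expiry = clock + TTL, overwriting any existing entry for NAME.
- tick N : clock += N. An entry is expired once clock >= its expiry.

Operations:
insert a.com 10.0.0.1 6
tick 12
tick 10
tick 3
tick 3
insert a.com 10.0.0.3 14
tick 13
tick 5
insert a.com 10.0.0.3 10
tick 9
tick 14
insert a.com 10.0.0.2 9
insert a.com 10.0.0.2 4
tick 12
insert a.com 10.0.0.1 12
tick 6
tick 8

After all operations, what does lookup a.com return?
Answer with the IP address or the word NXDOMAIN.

Op 1: insert a.com -> 10.0.0.1 (expiry=0+6=6). clock=0
Op 2: tick 12 -> clock=12. purged={a.com}
Op 3: tick 10 -> clock=22.
Op 4: tick 3 -> clock=25.
Op 5: tick 3 -> clock=28.
Op 6: insert a.com -> 10.0.0.3 (expiry=28+14=42). clock=28
Op 7: tick 13 -> clock=41.
Op 8: tick 5 -> clock=46. purged={a.com}
Op 9: insert a.com -> 10.0.0.3 (expiry=46+10=56). clock=46
Op 10: tick 9 -> clock=55.
Op 11: tick 14 -> clock=69. purged={a.com}
Op 12: insert a.com -> 10.0.0.2 (expiry=69+9=78). clock=69
Op 13: insert a.com -> 10.0.0.2 (expiry=69+4=73). clock=69
Op 14: tick 12 -> clock=81. purged={a.com}
Op 15: insert a.com -> 10.0.0.1 (expiry=81+12=93). clock=81
Op 16: tick 6 -> clock=87.
Op 17: tick 8 -> clock=95. purged={a.com}
lookup a.com: not in cache (expired or never inserted)

Answer: NXDOMAIN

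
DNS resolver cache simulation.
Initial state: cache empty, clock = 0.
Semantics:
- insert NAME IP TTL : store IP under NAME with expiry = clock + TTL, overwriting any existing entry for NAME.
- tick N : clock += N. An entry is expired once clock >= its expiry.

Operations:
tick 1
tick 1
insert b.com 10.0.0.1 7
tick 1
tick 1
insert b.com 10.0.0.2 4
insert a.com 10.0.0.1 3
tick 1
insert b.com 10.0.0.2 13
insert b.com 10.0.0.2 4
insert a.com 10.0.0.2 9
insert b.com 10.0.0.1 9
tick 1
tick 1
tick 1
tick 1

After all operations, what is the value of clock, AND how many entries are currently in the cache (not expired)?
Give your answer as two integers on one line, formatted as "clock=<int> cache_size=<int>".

Op 1: tick 1 -> clock=1.
Op 2: tick 1 -> clock=2.
Op 3: insert b.com -> 10.0.0.1 (expiry=2+7=9). clock=2
Op 4: tick 1 -> clock=3.
Op 5: tick 1 -> clock=4.
Op 6: insert b.com -> 10.0.0.2 (expiry=4+4=8). clock=4
Op 7: insert a.com -> 10.0.0.1 (expiry=4+3=7). clock=4
Op 8: tick 1 -> clock=5.
Op 9: insert b.com -> 10.0.0.2 (expiry=5+13=18). clock=5
Op 10: insert b.com -> 10.0.0.2 (expiry=5+4=9). clock=5
Op 11: insert a.com -> 10.0.0.2 (expiry=5+9=14). clock=5
Op 12: insert b.com -> 10.0.0.1 (expiry=5+9=14). clock=5
Op 13: tick 1 -> clock=6.
Op 14: tick 1 -> clock=7.
Op 15: tick 1 -> clock=8.
Op 16: tick 1 -> clock=9.
Final clock = 9
Final cache (unexpired): {a.com,b.com} -> size=2

Answer: clock=9 cache_size=2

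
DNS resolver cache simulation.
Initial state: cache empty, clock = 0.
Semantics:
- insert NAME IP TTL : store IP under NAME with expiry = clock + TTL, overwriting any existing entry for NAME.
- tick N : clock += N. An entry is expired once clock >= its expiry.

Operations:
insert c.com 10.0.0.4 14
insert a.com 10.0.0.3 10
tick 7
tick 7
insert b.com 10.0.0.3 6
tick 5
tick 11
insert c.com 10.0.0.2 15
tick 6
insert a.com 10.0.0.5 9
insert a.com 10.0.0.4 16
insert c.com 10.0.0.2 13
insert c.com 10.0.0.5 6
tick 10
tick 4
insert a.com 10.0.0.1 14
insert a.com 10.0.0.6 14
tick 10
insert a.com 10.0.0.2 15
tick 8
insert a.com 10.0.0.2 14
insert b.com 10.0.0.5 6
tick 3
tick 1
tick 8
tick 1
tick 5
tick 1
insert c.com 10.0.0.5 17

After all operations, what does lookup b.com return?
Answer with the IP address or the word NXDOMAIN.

Answer: NXDOMAIN

Derivation:
Op 1: insert c.com -> 10.0.0.4 (expiry=0+14=14). clock=0
Op 2: insert a.com -> 10.0.0.3 (expiry=0+10=10). clock=0
Op 3: tick 7 -> clock=7.
Op 4: tick 7 -> clock=14. purged={a.com,c.com}
Op 5: insert b.com -> 10.0.0.3 (expiry=14+6=20). clock=14
Op 6: tick 5 -> clock=19.
Op 7: tick 11 -> clock=30. purged={b.com}
Op 8: insert c.com -> 10.0.0.2 (expiry=30+15=45). clock=30
Op 9: tick 6 -> clock=36.
Op 10: insert a.com -> 10.0.0.5 (expiry=36+9=45). clock=36
Op 11: insert a.com -> 10.0.0.4 (expiry=36+16=52). clock=36
Op 12: insert c.com -> 10.0.0.2 (expiry=36+13=49). clock=36
Op 13: insert c.com -> 10.0.0.5 (expiry=36+6=42). clock=36
Op 14: tick 10 -> clock=46. purged={c.com}
Op 15: tick 4 -> clock=50.
Op 16: insert a.com -> 10.0.0.1 (expiry=50+14=64). clock=50
Op 17: insert a.com -> 10.0.0.6 (expiry=50+14=64). clock=50
Op 18: tick 10 -> clock=60.
Op 19: insert a.com -> 10.0.0.2 (expiry=60+15=75). clock=60
Op 20: tick 8 -> clock=68.
Op 21: insert a.com -> 10.0.0.2 (expiry=68+14=82). clock=68
Op 22: insert b.com -> 10.0.0.5 (expiry=68+6=74). clock=68
Op 23: tick 3 -> clock=71.
Op 24: tick 1 -> clock=72.
Op 25: tick 8 -> clock=80. purged={b.com}
Op 26: tick 1 -> clock=81.
Op 27: tick 5 -> clock=86. purged={a.com}
Op 28: tick 1 -> clock=87.
Op 29: insert c.com -> 10.0.0.5 (expiry=87+17=104). clock=87
lookup b.com: not in cache (expired or never inserted)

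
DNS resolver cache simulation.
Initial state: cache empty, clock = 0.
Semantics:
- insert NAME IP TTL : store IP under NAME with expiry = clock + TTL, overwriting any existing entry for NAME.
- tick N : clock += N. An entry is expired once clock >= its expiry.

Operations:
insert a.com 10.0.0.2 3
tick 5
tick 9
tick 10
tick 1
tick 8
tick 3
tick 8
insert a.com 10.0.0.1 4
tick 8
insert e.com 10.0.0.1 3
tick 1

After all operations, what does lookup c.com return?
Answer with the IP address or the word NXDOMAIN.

Answer: NXDOMAIN

Derivation:
Op 1: insert a.com -> 10.0.0.2 (expiry=0+3=3). clock=0
Op 2: tick 5 -> clock=5. purged={a.com}
Op 3: tick 9 -> clock=14.
Op 4: tick 10 -> clock=24.
Op 5: tick 1 -> clock=25.
Op 6: tick 8 -> clock=33.
Op 7: tick 3 -> clock=36.
Op 8: tick 8 -> clock=44.
Op 9: insert a.com -> 10.0.0.1 (expiry=44+4=48). clock=44
Op 10: tick 8 -> clock=52. purged={a.com}
Op 11: insert e.com -> 10.0.0.1 (expiry=52+3=55). clock=52
Op 12: tick 1 -> clock=53.
lookup c.com: not in cache (expired or never inserted)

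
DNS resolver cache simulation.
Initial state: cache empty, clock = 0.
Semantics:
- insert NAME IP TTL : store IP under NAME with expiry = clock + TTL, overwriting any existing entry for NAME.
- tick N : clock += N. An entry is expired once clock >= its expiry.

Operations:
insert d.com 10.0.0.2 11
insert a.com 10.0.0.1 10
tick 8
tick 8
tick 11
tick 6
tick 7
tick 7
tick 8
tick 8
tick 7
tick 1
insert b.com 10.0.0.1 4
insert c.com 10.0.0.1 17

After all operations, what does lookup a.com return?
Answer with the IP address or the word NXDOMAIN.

Op 1: insert d.com -> 10.0.0.2 (expiry=0+11=11). clock=0
Op 2: insert a.com -> 10.0.0.1 (expiry=0+10=10). clock=0
Op 3: tick 8 -> clock=8.
Op 4: tick 8 -> clock=16. purged={a.com,d.com}
Op 5: tick 11 -> clock=27.
Op 6: tick 6 -> clock=33.
Op 7: tick 7 -> clock=40.
Op 8: tick 7 -> clock=47.
Op 9: tick 8 -> clock=55.
Op 10: tick 8 -> clock=63.
Op 11: tick 7 -> clock=70.
Op 12: tick 1 -> clock=71.
Op 13: insert b.com -> 10.0.0.1 (expiry=71+4=75). clock=71
Op 14: insert c.com -> 10.0.0.1 (expiry=71+17=88). clock=71
lookup a.com: not in cache (expired or never inserted)

Answer: NXDOMAIN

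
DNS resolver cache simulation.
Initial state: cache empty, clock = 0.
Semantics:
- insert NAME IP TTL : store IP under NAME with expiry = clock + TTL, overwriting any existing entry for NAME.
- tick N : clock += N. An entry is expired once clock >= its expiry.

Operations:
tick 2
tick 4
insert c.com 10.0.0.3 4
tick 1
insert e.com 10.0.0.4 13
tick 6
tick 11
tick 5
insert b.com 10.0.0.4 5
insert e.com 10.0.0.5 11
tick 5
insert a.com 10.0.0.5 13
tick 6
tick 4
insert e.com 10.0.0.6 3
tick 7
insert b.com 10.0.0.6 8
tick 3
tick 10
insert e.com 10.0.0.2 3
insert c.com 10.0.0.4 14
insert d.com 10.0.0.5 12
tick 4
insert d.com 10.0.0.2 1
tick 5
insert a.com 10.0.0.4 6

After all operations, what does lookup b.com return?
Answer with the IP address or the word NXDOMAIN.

Op 1: tick 2 -> clock=2.
Op 2: tick 4 -> clock=6.
Op 3: insert c.com -> 10.0.0.3 (expiry=6+4=10). clock=6
Op 4: tick 1 -> clock=7.
Op 5: insert e.com -> 10.0.0.4 (expiry=7+13=20). clock=7
Op 6: tick 6 -> clock=13. purged={c.com}
Op 7: tick 11 -> clock=24. purged={e.com}
Op 8: tick 5 -> clock=29.
Op 9: insert b.com -> 10.0.0.4 (expiry=29+5=34). clock=29
Op 10: insert e.com -> 10.0.0.5 (expiry=29+11=40). clock=29
Op 11: tick 5 -> clock=34. purged={b.com}
Op 12: insert a.com -> 10.0.0.5 (expiry=34+13=47). clock=34
Op 13: tick 6 -> clock=40. purged={e.com}
Op 14: tick 4 -> clock=44.
Op 15: insert e.com -> 10.0.0.6 (expiry=44+3=47). clock=44
Op 16: tick 7 -> clock=51. purged={a.com,e.com}
Op 17: insert b.com -> 10.0.0.6 (expiry=51+8=59). clock=51
Op 18: tick 3 -> clock=54.
Op 19: tick 10 -> clock=64. purged={b.com}
Op 20: insert e.com -> 10.0.0.2 (expiry=64+3=67). clock=64
Op 21: insert c.com -> 10.0.0.4 (expiry=64+14=78). clock=64
Op 22: insert d.com -> 10.0.0.5 (expiry=64+12=76). clock=64
Op 23: tick 4 -> clock=68. purged={e.com}
Op 24: insert d.com -> 10.0.0.2 (expiry=68+1=69). clock=68
Op 25: tick 5 -> clock=73. purged={d.com}
Op 26: insert a.com -> 10.0.0.4 (expiry=73+6=79). clock=73
lookup b.com: not in cache (expired or never inserted)

Answer: NXDOMAIN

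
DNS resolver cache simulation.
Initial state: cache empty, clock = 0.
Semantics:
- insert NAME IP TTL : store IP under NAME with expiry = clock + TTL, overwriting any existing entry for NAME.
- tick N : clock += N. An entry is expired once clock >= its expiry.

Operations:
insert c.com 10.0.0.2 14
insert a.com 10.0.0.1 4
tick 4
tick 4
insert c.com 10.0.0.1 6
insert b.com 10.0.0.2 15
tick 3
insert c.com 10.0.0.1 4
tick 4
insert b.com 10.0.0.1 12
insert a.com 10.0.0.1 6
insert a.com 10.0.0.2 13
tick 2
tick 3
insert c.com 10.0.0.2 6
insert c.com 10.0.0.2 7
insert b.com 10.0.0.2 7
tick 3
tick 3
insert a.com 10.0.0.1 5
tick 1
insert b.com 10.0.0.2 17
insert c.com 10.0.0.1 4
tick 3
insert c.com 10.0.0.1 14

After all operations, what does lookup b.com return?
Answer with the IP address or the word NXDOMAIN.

Answer: 10.0.0.2

Derivation:
Op 1: insert c.com -> 10.0.0.2 (expiry=0+14=14). clock=0
Op 2: insert a.com -> 10.0.0.1 (expiry=0+4=4). clock=0
Op 3: tick 4 -> clock=4. purged={a.com}
Op 4: tick 4 -> clock=8.
Op 5: insert c.com -> 10.0.0.1 (expiry=8+6=14). clock=8
Op 6: insert b.com -> 10.0.0.2 (expiry=8+15=23). clock=8
Op 7: tick 3 -> clock=11.
Op 8: insert c.com -> 10.0.0.1 (expiry=11+4=15). clock=11
Op 9: tick 4 -> clock=15. purged={c.com}
Op 10: insert b.com -> 10.0.0.1 (expiry=15+12=27). clock=15
Op 11: insert a.com -> 10.0.0.1 (expiry=15+6=21). clock=15
Op 12: insert a.com -> 10.0.0.2 (expiry=15+13=28). clock=15
Op 13: tick 2 -> clock=17.
Op 14: tick 3 -> clock=20.
Op 15: insert c.com -> 10.0.0.2 (expiry=20+6=26). clock=20
Op 16: insert c.com -> 10.0.0.2 (expiry=20+7=27). clock=20
Op 17: insert b.com -> 10.0.0.2 (expiry=20+7=27). clock=20
Op 18: tick 3 -> clock=23.
Op 19: tick 3 -> clock=26.
Op 20: insert a.com -> 10.0.0.1 (expiry=26+5=31). clock=26
Op 21: tick 1 -> clock=27. purged={b.com,c.com}
Op 22: insert b.com -> 10.0.0.2 (expiry=27+17=44). clock=27
Op 23: insert c.com -> 10.0.0.1 (expiry=27+4=31). clock=27
Op 24: tick 3 -> clock=30.
Op 25: insert c.com -> 10.0.0.1 (expiry=30+14=44). clock=30
lookup b.com: present, ip=10.0.0.2 expiry=44 > clock=30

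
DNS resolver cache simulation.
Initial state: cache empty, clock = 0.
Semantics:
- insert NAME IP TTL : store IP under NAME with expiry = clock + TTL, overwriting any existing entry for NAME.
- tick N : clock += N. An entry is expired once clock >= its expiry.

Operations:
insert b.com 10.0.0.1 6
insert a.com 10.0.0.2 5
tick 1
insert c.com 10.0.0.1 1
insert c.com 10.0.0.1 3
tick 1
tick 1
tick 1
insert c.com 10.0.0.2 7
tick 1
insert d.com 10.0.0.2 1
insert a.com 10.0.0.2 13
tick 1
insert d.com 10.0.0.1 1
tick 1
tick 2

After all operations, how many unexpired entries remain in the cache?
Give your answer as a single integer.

Op 1: insert b.com -> 10.0.0.1 (expiry=0+6=6). clock=0
Op 2: insert a.com -> 10.0.0.2 (expiry=0+5=5). clock=0
Op 3: tick 1 -> clock=1.
Op 4: insert c.com -> 10.0.0.1 (expiry=1+1=2). clock=1
Op 5: insert c.com -> 10.0.0.1 (expiry=1+3=4). clock=1
Op 6: tick 1 -> clock=2.
Op 7: tick 1 -> clock=3.
Op 8: tick 1 -> clock=4. purged={c.com}
Op 9: insert c.com -> 10.0.0.2 (expiry=4+7=11). clock=4
Op 10: tick 1 -> clock=5. purged={a.com}
Op 11: insert d.com -> 10.0.0.2 (expiry=5+1=6). clock=5
Op 12: insert a.com -> 10.0.0.2 (expiry=5+13=18). clock=5
Op 13: tick 1 -> clock=6. purged={b.com,d.com}
Op 14: insert d.com -> 10.0.0.1 (expiry=6+1=7). clock=6
Op 15: tick 1 -> clock=7. purged={d.com}
Op 16: tick 2 -> clock=9.
Final cache (unexpired): {a.com,c.com} -> size=2

Answer: 2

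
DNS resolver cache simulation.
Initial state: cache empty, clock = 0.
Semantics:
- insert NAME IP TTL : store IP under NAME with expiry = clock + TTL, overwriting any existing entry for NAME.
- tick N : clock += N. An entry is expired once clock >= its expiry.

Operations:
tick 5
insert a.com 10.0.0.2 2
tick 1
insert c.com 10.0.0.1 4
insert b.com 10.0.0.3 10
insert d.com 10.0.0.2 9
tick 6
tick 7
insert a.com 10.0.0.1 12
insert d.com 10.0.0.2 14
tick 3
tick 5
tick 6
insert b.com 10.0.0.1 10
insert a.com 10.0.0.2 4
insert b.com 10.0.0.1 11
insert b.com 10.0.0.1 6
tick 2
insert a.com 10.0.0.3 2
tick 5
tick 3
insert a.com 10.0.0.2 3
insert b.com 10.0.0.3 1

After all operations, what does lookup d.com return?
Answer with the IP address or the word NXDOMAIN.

Op 1: tick 5 -> clock=5.
Op 2: insert a.com -> 10.0.0.2 (expiry=5+2=7). clock=5
Op 3: tick 1 -> clock=6.
Op 4: insert c.com -> 10.0.0.1 (expiry=6+4=10). clock=6
Op 5: insert b.com -> 10.0.0.3 (expiry=6+10=16). clock=6
Op 6: insert d.com -> 10.0.0.2 (expiry=6+9=15). clock=6
Op 7: tick 6 -> clock=12. purged={a.com,c.com}
Op 8: tick 7 -> clock=19. purged={b.com,d.com}
Op 9: insert a.com -> 10.0.0.1 (expiry=19+12=31). clock=19
Op 10: insert d.com -> 10.0.0.2 (expiry=19+14=33). clock=19
Op 11: tick 3 -> clock=22.
Op 12: tick 5 -> clock=27.
Op 13: tick 6 -> clock=33. purged={a.com,d.com}
Op 14: insert b.com -> 10.0.0.1 (expiry=33+10=43). clock=33
Op 15: insert a.com -> 10.0.0.2 (expiry=33+4=37). clock=33
Op 16: insert b.com -> 10.0.0.1 (expiry=33+11=44). clock=33
Op 17: insert b.com -> 10.0.0.1 (expiry=33+6=39). clock=33
Op 18: tick 2 -> clock=35.
Op 19: insert a.com -> 10.0.0.3 (expiry=35+2=37). clock=35
Op 20: tick 5 -> clock=40. purged={a.com,b.com}
Op 21: tick 3 -> clock=43.
Op 22: insert a.com -> 10.0.0.2 (expiry=43+3=46). clock=43
Op 23: insert b.com -> 10.0.0.3 (expiry=43+1=44). clock=43
lookup d.com: not in cache (expired or never inserted)

Answer: NXDOMAIN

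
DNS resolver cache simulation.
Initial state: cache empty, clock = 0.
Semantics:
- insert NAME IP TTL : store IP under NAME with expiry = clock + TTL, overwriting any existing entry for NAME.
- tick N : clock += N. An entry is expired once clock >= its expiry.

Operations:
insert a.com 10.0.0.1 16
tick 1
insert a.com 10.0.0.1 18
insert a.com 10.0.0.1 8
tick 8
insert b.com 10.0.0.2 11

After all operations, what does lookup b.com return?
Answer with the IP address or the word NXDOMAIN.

Op 1: insert a.com -> 10.0.0.1 (expiry=0+16=16). clock=0
Op 2: tick 1 -> clock=1.
Op 3: insert a.com -> 10.0.0.1 (expiry=1+18=19). clock=1
Op 4: insert a.com -> 10.0.0.1 (expiry=1+8=9). clock=1
Op 5: tick 8 -> clock=9. purged={a.com}
Op 6: insert b.com -> 10.0.0.2 (expiry=9+11=20). clock=9
lookup b.com: present, ip=10.0.0.2 expiry=20 > clock=9

Answer: 10.0.0.2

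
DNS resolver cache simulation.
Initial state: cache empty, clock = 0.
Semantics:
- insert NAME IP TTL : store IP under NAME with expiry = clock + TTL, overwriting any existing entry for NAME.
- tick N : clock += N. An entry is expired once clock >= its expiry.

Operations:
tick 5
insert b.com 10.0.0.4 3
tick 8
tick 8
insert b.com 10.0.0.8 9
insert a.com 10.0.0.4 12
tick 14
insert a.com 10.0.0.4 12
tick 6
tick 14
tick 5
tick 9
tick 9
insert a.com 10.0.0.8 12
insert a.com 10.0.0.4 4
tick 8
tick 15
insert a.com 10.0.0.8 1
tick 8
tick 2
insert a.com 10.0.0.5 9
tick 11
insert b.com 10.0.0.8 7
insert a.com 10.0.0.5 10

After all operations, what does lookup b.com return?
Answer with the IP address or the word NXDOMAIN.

Op 1: tick 5 -> clock=5.
Op 2: insert b.com -> 10.0.0.4 (expiry=5+3=8). clock=5
Op 3: tick 8 -> clock=13. purged={b.com}
Op 4: tick 8 -> clock=21.
Op 5: insert b.com -> 10.0.0.8 (expiry=21+9=30). clock=21
Op 6: insert a.com -> 10.0.0.4 (expiry=21+12=33). clock=21
Op 7: tick 14 -> clock=35. purged={a.com,b.com}
Op 8: insert a.com -> 10.0.0.4 (expiry=35+12=47). clock=35
Op 9: tick 6 -> clock=41.
Op 10: tick 14 -> clock=55. purged={a.com}
Op 11: tick 5 -> clock=60.
Op 12: tick 9 -> clock=69.
Op 13: tick 9 -> clock=78.
Op 14: insert a.com -> 10.0.0.8 (expiry=78+12=90). clock=78
Op 15: insert a.com -> 10.0.0.4 (expiry=78+4=82). clock=78
Op 16: tick 8 -> clock=86. purged={a.com}
Op 17: tick 15 -> clock=101.
Op 18: insert a.com -> 10.0.0.8 (expiry=101+1=102). clock=101
Op 19: tick 8 -> clock=109. purged={a.com}
Op 20: tick 2 -> clock=111.
Op 21: insert a.com -> 10.0.0.5 (expiry=111+9=120). clock=111
Op 22: tick 11 -> clock=122. purged={a.com}
Op 23: insert b.com -> 10.0.0.8 (expiry=122+7=129). clock=122
Op 24: insert a.com -> 10.0.0.5 (expiry=122+10=132). clock=122
lookup b.com: present, ip=10.0.0.8 expiry=129 > clock=122

Answer: 10.0.0.8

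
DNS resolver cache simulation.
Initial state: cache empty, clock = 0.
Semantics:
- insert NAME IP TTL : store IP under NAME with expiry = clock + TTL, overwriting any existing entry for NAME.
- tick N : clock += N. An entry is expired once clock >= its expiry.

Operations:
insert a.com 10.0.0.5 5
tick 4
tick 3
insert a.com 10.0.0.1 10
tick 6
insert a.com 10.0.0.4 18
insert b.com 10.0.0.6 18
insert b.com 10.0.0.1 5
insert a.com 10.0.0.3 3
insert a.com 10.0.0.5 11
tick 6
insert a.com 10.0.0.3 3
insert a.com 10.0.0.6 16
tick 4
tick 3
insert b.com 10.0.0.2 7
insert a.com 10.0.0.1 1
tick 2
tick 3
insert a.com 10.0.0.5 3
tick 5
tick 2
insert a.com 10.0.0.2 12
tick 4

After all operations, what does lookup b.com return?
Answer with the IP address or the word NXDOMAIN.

Op 1: insert a.com -> 10.0.0.5 (expiry=0+5=5). clock=0
Op 2: tick 4 -> clock=4.
Op 3: tick 3 -> clock=7. purged={a.com}
Op 4: insert a.com -> 10.0.0.1 (expiry=7+10=17). clock=7
Op 5: tick 6 -> clock=13.
Op 6: insert a.com -> 10.0.0.4 (expiry=13+18=31). clock=13
Op 7: insert b.com -> 10.0.0.6 (expiry=13+18=31). clock=13
Op 8: insert b.com -> 10.0.0.1 (expiry=13+5=18). clock=13
Op 9: insert a.com -> 10.0.0.3 (expiry=13+3=16). clock=13
Op 10: insert a.com -> 10.0.0.5 (expiry=13+11=24). clock=13
Op 11: tick 6 -> clock=19. purged={b.com}
Op 12: insert a.com -> 10.0.0.3 (expiry=19+3=22). clock=19
Op 13: insert a.com -> 10.0.0.6 (expiry=19+16=35). clock=19
Op 14: tick 4 -> clock=23.
Op 15: tick 3 -> clock=26.
Op 16: insert b.com -> 10.0.0.2 (expiry=26+7=33). clock=26
Op 17: insert a.com -> 10.0.0.1 (expiry=26+1=27). clock=26
Op 18: tick 2 -> clock=28. purged={a.com}
Op 19: tick 3 -> clock=31.
Op 20: insert a.com -> 10.0.0.5 (expiry=31+3=34). clock=31
Op 21: tick 5 -> clock=36. purged={a.com,b.com}
Op 22: tick 2 -> clock=38.
Op 23: insert a.com -> 10.0.0.2 (expiry=38+12=50). clock=38
Op 24: tick 4 -> clock=42.
lookup b.com: not in cache (expired or never inserted)

Answer: NXDOMAIN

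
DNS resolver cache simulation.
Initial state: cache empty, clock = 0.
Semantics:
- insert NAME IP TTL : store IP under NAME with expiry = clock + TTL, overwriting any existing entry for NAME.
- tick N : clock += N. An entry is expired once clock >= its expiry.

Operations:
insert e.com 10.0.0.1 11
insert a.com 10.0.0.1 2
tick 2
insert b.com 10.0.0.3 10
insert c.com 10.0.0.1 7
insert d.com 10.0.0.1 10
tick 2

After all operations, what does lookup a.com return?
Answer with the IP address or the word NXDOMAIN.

Op 1: insert e.com -> 10.0.0.1 (expiry=0+11=11). clock=0
Op 2: insert a.com -> 10.0.0.1 (expiry=0+2=2). clock=0
Op 3: tick 2 -> clock=2. purged={a.com}
Op 4: insert b.com -> 10.0.0.3 (expiry=2+10=12). clock=2
Op 5: insert c.com -> 10.0.0.1 (expiry=2+7=9). clock=2
Op 6: insert d.com -> 10.0.0.1 (expiry=2+10=12). clock=2
Op 7: tick 2 -> clock=4.
lookup a.com: not in cache (expired or never inserted)

Answer: NXDOMAIN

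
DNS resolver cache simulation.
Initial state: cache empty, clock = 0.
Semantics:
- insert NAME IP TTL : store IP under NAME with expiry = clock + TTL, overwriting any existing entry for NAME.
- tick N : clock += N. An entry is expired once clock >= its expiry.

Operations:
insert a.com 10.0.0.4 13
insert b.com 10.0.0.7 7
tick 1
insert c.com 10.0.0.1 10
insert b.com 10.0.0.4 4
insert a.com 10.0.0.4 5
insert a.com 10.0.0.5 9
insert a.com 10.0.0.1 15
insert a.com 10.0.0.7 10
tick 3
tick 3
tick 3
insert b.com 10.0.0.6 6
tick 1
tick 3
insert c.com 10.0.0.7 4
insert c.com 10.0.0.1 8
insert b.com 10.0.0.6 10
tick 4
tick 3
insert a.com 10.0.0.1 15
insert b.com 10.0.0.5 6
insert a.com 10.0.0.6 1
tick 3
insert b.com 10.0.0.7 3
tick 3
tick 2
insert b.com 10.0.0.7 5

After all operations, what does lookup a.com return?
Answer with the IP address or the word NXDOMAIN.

Op 1: insert a.com -> 10.0.0.4 (expiry=0+13=13). clock=0
Op 2: insert b.com -> 10.0.0.7 (expiry=0+7=7). clock=0
Op 3: tick 1 -> clock=1.
Op 4: insert c.com -> 10.0.0.1 (expiry=1+10=11). clock=1
Op 5: insert b.com -> 10.0.0.4 (expiry=1+4=5). clock=1
Op 6: insert a.com -> 10.0.0.4 (expiry=1+5=6). clock=1
Op 7: insert a.com -> 10.0.0.5 (expiry=1+9=10). clock=1
Op 8: insert a.com -> 10.0.0.1 (expiry=1+15=16). clock=1
Op 9: insert a.com -> 10.0.0.7 (expiry=1+10=11). clock=1
Op 10: tick 3 -> clock=4.
Op 11: tick 3 -> clock=7. purged={b.com}
Op 12: tick 3 -> clock=10.
Op 13: insert b.com -> 10.0.0.6 (expiry=10+6=16). clock=10
Op 14: tick 1 -> clock=11. purged={a.com,c.com}
Op 15: tick 3 -> clock=14.
Op 16: insert c.com -> 10.0.0.7 (expiry=14+4=18). clock=14
Op 17: insert c.com -> 10.0.0.1 (expiry=14+8=22). clock=14
Op 18: insert b.com -> 10.0.0.6 (expiry=14+10=24). clock=14
Op 19: tick 4 -> clock=18.
Op 20: tick 3 -> clock=21.
Op 21: insert a.com -> 10.0.0.1 (expiry=21+15=36). clock=21
Op 22: insert b.com -> 10.0.0.5 (expiry=21+6=27). clock=21
Op 23: insert a.com -> 10.0.0.6 (expiry=21+1=22). clock=21
Op 24: tick 3 -> clock=24. purged={a.com,c.com}
Op 25: insert b.com -> 10.0.0.7 (expiry=24+3=27). clock=24
Op 26: tick 3 -> clock=27. purged={b.com}
Op 27: tick 2 -> clock=29.
Op 28: insert b.com -> 10.0.0.7 (expiry=29+5=34). clock=29
lookup a.com: not in cache (expired or never inserted)

Answer: NXDOMAIN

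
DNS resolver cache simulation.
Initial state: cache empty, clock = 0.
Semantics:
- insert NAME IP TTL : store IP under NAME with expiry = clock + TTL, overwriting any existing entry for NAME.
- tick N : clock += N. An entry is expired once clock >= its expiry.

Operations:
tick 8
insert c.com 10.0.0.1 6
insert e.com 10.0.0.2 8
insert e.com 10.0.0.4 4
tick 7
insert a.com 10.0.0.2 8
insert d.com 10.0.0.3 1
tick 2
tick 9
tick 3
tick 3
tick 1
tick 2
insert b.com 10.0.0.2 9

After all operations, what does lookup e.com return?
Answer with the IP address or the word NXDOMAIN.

Op 1: tick 8 -> clock=8.
Op 2: insert c.com -> 10.0.0.1 (expiry=8+6=14). clock=8
Op 3: insert e.com -> 10.0.0.2 (expiry=8+8=16). clock=8
Op 4: insert e.com -> 10.0.0.4 (expiry=8+4=12). clock=8
Op 5: tick 7 -> clock=15. purged={c.com,e.com}
Op 6: insert a.com -> 10.0.0.2 (expiry=15+8=23). clock=15
Op 7: insert d.com -> 10.0.0.3 (expiry=15+1=16). clock=15
Op 8: tick 2 -> clock=17. purged={d.com}
Op 9: tick 9 -> clock=26. purged={a.com}
Op 10: tick 3 -> clock=29.
Op 11: tick 3 -> clock=32.
Op 12: tick 1 -> clock=33.
Op 13: tick 2 -> clock=35.
Op 14: insert b.com -> 10.0.0.2 (expiry=35+9=44). clock=35
lookup e.com: not in cache (expired or never inserted)

Answer: NXDOMAIN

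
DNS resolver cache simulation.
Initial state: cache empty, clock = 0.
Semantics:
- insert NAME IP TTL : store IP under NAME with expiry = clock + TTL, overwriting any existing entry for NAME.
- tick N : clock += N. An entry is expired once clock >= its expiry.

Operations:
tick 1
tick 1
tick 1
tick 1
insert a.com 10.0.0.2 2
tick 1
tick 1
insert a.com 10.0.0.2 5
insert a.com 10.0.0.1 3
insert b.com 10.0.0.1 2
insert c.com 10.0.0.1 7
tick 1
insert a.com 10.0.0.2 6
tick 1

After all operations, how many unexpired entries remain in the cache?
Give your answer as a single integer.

Answer: 2

Derivation:
Op 1: tick 1 -> clock=1.
Op 2: tick 1 -> clock=2.
Op 3: tick 1 -> clock=3.
Op 4: tick 1 -> clock=4.
Op 5: insert a.com -> 10.0.0.2 (expiry=4+2=6). clock=4
Op 6: tick 1 -> clock=5.
Op 7: tick 1 -> clock=6. purged={a.com}
Op 8: insert a.com -> 10.0.0.2 (expiry=6+5=11). clock=6
Op 9: insert a.com -> 10.0.0.1 (expiry=6+3=9). clock=6
Op 10: insert b.com -> 10.0.0.1 (expiry=6+2=8). clock=6
Op 11: insert c.com -> 10.0.0.1 (expiry=6+7=13). clock=6
Op 12: tick 1 -> clock=7.
Op 13: insert a.com -> 10.0.0.2 (expiry=7+6=13). clock=7
Op 14: tick 1 -> clock=8. purged={b.com}
Final cache (unexpired): {a.com,c.com} -> size=2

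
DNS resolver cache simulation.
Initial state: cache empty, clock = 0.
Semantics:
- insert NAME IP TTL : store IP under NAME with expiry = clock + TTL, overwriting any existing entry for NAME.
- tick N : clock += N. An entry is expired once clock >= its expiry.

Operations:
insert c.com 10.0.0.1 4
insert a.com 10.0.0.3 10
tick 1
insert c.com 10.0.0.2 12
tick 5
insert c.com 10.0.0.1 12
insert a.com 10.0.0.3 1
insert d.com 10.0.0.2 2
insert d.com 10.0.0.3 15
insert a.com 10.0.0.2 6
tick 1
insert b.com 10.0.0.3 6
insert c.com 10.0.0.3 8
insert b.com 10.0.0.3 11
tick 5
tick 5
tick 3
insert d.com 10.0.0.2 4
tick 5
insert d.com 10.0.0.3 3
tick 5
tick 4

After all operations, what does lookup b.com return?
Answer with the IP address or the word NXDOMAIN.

Answer: NXDOMAIN

Derivation:
Op 1: insert c.com -> 10.0.0.1 (expiry=0+4=4). clock=0
Op 2: insert a.com -> 10.0.0.3 (expiry=0+10=10). clock=0
Op 3: tick 1 -> clock=1.
Op 4: insert c.com -> 10.0.0.2 (expiry=1+12=13). clock=1
Op 5: tick 5 -> clock=6.
Op 6: insert c.com -> 10.0.0.1 (expiry=6+12=18). clock=6
Op 7: insert a.com -> 10.0.0.3 (expiry=6+1=7). clock=6
Op 8: insert d.com -> 10.0.0.2 (expiry=6+2=8). clock=6
Op 9: insert d.com -> 10.0.0.3 (expiry=6+15=21). clock=6
Op 10: insert a.com -> 10.0.0.2 (expiry=6+6=12). clock=6
Op 11: tick 1 -> clock=7.
Op 12: insert b.com -> 10.0.0.3 (expiry=7+6=13). clock=7
Op 13: insert c.com -> 10.0.0.3 (expiry=7+8=15). clock=7
Op 14: insert b.com -> 10.0.0.3 (expiry=7+11=18). clock=7
Op 15: tick 5 -> clock=12. purged={a.com}
Op 16: tick 5 -> clock=17. purged={c.com}
Op 17: tick 3 -> clock=20. purged={b.com}
Op 18: insert d.com -> 10.0.0.2 (expiry=20+4=24). clock=20
Op 19: tick 5 -> clock=25. purged={d.com}
Op 20: insert d.com -> 10.0.0.3 (expiry=25+3=28). clock=25
Op 21: tick 5 -> clock=30. purged={d.com}
Op 22: tick 4 -> clock=34.
lookup b.com: not in cache (expired or never inserted)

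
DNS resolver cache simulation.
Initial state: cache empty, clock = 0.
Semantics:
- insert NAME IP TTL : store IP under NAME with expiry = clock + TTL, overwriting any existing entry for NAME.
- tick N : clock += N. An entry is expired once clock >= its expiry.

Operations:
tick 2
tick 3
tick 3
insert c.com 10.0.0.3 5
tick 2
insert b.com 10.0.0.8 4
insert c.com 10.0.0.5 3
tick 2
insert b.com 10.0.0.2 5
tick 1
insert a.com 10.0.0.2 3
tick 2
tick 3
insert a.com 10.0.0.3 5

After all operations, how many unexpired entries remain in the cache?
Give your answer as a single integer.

Op 1: tick 2 -> clock=2.
Op 2: tick 3 -> clock=5.
Op 3: tick 3 -> clock=8.
Op 4: insert c.com -> 10.0.0.3 (expiry=8+5=13). clock=8
Op 5: tick 2 -> clock=10.
Op 6: insert b.com -> 10.0.0.8 (expiry=10+4=14). clock=10
Op 7: insert c.com -> 10.0.0.5 (expiry=10+3=13). clock=10
Op 8: tick 2 -> clock=12.
Op 9: insert b.com -> 10.0.0.2 (expiry=12+5=17). clock=12
Op 10: tick 1 -> clock=13. purged={c.com}
Op 11: insert a.com -> 10.0.0.2 (expiry=13+3=16). clock=13
Op 12: tick 2 -> clock=15.
Op 13: tick 3 -> clock=18. purged={a.com,b.com}
Op 14: insert a.com -> 10.0.0.3 (expiry=18+5=23). clock=18
Final cache (unexpired): {a.com} -> size=1

Answer: 1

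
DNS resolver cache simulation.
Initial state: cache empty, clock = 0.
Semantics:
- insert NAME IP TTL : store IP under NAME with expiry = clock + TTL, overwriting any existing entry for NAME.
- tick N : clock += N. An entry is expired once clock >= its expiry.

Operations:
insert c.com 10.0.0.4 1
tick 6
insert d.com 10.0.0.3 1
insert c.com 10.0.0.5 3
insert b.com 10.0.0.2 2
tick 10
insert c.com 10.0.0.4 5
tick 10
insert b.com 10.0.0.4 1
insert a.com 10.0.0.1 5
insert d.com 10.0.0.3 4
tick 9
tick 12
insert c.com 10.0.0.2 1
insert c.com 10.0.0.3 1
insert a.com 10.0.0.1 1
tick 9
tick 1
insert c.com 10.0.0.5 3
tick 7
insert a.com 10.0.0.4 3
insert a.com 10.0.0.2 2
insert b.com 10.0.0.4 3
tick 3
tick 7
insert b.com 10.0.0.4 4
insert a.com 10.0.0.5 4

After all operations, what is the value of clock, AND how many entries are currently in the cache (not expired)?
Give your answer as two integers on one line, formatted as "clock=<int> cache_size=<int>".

Answer: clock=74 cache_size=2

Derivation:
Op 1: insert c.com -> 10.0.0.4 (expiry=0+1=1). clock=0
Op 2: tick 6 -> clock=6. purged={c.com}
Op 3: insert d.com -> 10.0.0.3 (expiry=6+1=7). clock=6
Op 4: insert c.com -> 10.0.0.5 (expiry=6+3=9). clock=6
Op 5: insert b.com -> 10.0.0.2 (expiry=6+2=8). clock=6
Op 6: tick 10 -> clock=16. purged={b.com,c.com,d.com}
Op 7: insert c.com -> 10.0.0.4 (expiry=16+5=21). clock=16
Op 8: tick 10 -> clock=26. purged={c.com}
Op 9: insert b.com -> 10.0.0.4 (expiry=26+1=27). clock=26
Op 10: insert a.com -> 10.0.0.1 (expiry=26+5=31). clock=26
Op 11: insert d.com -> 10.0.0.3 (expiry=26+4=30). clock=26
Op 12: tick 9 -> clock=35. purged={a.com,b.com,d.com}
Op 13: tick 12 -> clock=47.
Op 14: insert c.com -> 10.0.0.2 (expiry=47+1=48). clock=47
Op 15: insert c.com -> 10.0.0.3 (expiry=47+1=48). clock=47
Op 16: insert a.com -> 10.0.0.1 (expiry=47+1=48). clock=47
Op 17: tick 9 -> clock=56. purged={a.com,c.com}
Op 18: tick 1 -> clock=57.
Op 19: insert c.com -> 10.0.0.5 (expiry=57+3=60). clock=57
Op 20: tick 7 -> clock=64. purged={c.com}
Op 21: insert a.com -> 10.0.0.4 (expiry=64+3=67). clock=64
Op 22: insert a.com -> 10.0.0.2 (expiry=64+2=66). clock=64
Op 23: insert b.com -> 10.0.0.4 (expiry=64+3=67). clock=64
Op 24: tick 3 -> clock=67. purged={a.com,b.com}
Op 25: tick 7 -> clock=74.
Op 26: insert b.com -> 10.0.0.4 (expiry=74+4=78). clock=74
Op 27: insert a.com -> 10.0.0.5 (expiry=74+4=78). clock=74
Final clock = 74
Final cache (unexpired): {a.com,b.com} -> size=2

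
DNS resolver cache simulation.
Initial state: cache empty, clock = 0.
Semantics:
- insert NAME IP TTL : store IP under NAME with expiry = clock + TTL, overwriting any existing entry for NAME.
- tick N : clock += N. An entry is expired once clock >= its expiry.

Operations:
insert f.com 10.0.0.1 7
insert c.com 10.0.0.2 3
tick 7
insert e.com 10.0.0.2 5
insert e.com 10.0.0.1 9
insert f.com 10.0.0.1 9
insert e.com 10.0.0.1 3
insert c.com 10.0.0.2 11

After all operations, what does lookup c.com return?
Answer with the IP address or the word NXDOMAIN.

Op 1: insert f.com -> 10.0.0.1 (expiry=0+7=7). clock=0
Op 2: insert c.com -> 10.0.0.2 (expiry=0+3=3). clock=0
Op 3: tick 7 -> clock=7. purged={c.com,f.com}
Op 4: insert e.com -> 10.0.0.2 (expiry=7+5=12). clock=7
Op 5: insert e.com -> 10.0.0.1 (expiry=7+9=16). clock=7
Op 6: insert f.com -> 10.0.0.1 (expiry=7+9=16). clock=7
Op 7: insert e.com -> 10.0.0.1 (expiry=7+3=10). clock=7
Op 8: insert c.com -> 10.0.0.2 (expiry=7+11=18). clock=7
lookup c.com: present, ip=10.0.0.2 expiry=18 > clock=7

Answer: 10.0.0.2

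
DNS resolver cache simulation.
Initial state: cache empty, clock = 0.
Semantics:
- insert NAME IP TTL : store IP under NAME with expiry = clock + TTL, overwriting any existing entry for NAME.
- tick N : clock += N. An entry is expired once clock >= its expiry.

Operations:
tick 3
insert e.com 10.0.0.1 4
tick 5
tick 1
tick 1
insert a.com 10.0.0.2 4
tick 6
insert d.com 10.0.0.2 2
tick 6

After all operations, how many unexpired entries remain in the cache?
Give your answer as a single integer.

Op 1: tick 3 -> clock=3.
Op 2: insert e.com -> 10.0.0.1 (expiry=3+4=7). clock=3
Op 3: tick 5 -> clock=8. purged={e.com}
Op 4: tick 1 -> clock=9.
Op 5: tick 1 -> clock=10.
Op 6: insert a.com -> 10.0.0.2 (expiry=10+4=14). clock=10
Op 7: tick 6 -> clock=16. purged={a.com}
Op 8: insert d.com -> 10.0.0.2 (expiry=16+2=18). clock=16
Op 9: tick 6 -> clock=22. purged={d.com}
Final cache (unexpired): {} -> size=0

Answer: 0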